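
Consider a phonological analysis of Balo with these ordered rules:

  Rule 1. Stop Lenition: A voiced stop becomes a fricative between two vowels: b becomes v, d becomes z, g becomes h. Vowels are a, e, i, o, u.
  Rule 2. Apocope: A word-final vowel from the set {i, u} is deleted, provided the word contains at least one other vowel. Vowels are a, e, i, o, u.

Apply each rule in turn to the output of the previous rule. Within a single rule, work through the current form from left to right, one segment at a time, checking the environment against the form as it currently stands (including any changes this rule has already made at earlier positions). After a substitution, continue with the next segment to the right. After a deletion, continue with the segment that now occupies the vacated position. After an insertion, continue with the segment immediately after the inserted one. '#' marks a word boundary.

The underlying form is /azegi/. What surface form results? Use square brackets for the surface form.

Rule 1 Stop Lenition: [azegi] → [azehi]
Rule 2 Apocope: [azehi] → [azeh]

[azeh]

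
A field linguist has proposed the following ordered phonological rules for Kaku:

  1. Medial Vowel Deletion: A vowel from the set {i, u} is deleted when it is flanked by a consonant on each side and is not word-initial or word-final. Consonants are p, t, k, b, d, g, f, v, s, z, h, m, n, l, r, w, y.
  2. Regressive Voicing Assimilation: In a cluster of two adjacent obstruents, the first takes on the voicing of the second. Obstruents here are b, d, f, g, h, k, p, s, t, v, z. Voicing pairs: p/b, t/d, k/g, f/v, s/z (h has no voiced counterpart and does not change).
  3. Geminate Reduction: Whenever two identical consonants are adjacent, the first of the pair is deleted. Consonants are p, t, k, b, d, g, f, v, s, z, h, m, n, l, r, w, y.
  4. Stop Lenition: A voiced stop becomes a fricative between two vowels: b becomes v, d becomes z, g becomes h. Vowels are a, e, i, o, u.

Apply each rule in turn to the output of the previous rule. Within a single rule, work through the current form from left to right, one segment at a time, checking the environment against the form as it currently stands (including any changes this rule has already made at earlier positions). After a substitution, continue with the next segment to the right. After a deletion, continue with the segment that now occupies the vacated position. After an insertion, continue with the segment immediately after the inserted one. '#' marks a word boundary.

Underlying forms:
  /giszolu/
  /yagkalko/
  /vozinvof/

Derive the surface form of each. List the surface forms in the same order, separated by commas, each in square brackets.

[kzolu], [yakalko], [voznvof]

/giszolu/:
  1 Medial Vowel Deletion: [giszolu] → [gszolu]
  2 Regressive Voicing Assimilation: [gszolu] → [kzzolu]
  3 Geminate Reduction: [kzzolu] → [kzolu]
  4 Stop Lenition: no change — [kzolu]
/yagkalko/:
  1 Medial Vowel Deletion: no change — [yagkalko]
  2 Regressive Voicing Assimilation: [yagkalko] → [yakkalko]
  3 Geminate Reduction: [yakkalko] → [yakalko]
  4 Stop Lenition: no change — [yakalko]
/vozinvof/:
  1 Medial Vowel Deletion: [vozinvof] → [voznvof]
  2 Regressive Voicing Assimilation: no change — [voznvof]
  3 Geminate Reduction: no change — [voznvof]
  4 Stop Lenition: no change — [voznvof]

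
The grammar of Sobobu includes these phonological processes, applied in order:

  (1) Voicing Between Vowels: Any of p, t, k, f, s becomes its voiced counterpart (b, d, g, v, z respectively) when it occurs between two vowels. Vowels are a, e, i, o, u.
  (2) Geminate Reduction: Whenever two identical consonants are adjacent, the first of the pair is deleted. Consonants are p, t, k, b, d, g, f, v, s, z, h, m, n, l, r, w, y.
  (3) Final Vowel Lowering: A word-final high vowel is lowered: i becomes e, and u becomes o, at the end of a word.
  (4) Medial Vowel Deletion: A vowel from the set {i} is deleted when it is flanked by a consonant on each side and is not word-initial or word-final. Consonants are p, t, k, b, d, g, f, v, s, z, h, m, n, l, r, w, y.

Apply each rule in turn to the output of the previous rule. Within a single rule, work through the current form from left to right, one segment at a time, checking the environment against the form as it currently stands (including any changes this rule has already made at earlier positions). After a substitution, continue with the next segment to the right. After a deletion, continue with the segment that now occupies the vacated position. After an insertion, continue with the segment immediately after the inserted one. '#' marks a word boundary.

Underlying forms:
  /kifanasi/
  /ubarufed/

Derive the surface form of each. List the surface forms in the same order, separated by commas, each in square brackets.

[kvanaze], [ubaruved]

/kifanasi/:
  (1) Voicing Between Vowels: [kifanasi] → [kivanazi]
  (2) Geminate Reduction: no change — [kivanazi]
  (3) Final Vowel Lowering: [kivanazi] → [kivanaze]
  (4) Medial Vowel Deletion: [kivanaze] → [kvanaze]
/ubarufed/:
  (1) Voicing Between Vowels: [ubarufed] → [ubaruved]
  (2) Geminate Reduction: no change — [ubaruved]
  (3) Final Vowel Lowering: no change — [ubaruved]
  (4) Medial Vowel Deletion: no change — [ubaruved]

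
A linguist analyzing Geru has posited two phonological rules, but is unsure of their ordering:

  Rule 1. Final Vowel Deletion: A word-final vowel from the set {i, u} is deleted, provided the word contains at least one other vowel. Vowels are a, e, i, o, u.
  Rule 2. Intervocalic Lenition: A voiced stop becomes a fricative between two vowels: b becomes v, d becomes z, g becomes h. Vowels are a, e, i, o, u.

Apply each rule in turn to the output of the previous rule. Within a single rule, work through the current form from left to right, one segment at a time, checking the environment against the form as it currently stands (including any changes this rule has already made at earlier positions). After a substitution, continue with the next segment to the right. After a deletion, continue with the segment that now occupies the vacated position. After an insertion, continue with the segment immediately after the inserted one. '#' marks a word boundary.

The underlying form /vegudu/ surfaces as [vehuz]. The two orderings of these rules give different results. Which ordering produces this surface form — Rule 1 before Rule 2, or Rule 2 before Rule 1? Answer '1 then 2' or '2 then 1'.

2 then 1

Order 1 then 2:
  1 Final Vowel Deletion: [vegudu] → [vegud]
  2 Intervocalic Lenition: [vegud] → [vehud]
  result: [vehud]
Order 2 then 1:
  2 Intervocalic Lenition: [vegudu] → [vehuzu]
  1 Final Vowel Deletion: [vehuzu] → [vehuz]
  result: [vehuz]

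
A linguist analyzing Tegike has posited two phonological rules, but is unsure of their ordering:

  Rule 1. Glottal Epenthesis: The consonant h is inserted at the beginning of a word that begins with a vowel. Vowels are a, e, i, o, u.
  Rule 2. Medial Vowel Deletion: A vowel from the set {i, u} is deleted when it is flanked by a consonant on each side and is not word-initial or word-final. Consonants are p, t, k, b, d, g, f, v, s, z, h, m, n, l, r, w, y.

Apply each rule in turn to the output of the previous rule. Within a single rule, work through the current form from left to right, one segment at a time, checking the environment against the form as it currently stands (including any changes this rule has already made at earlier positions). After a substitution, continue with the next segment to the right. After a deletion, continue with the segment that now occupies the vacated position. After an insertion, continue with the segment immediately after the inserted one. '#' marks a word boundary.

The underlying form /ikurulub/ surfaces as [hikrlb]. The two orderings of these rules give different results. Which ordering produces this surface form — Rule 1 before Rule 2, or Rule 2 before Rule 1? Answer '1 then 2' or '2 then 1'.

2 then 1

Order 1 then 2:
  1 Glottal Epenthesis: [ikurulub] → [hikurulub]
  2 Medial Vowel Deletion: [hikurulub] → [hkrlb]
  result: [hkrlb]
Order 2 then 1:
  2 Medial Vowel Deletion: [ikurulub] → [ikrlb]
  1 Glottal Epenthesis: [ikrlb] → [hikrlb]
  result: [hikrlb]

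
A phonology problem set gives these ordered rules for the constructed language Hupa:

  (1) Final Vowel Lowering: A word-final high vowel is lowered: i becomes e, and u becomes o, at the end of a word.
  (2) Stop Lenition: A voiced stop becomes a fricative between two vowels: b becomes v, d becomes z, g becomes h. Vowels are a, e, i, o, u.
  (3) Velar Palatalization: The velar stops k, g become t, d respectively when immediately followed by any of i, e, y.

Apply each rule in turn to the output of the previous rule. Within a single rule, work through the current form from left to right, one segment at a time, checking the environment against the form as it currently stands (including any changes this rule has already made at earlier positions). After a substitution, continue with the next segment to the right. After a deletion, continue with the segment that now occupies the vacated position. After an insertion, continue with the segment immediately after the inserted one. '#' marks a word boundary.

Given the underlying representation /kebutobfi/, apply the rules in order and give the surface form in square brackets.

(1) Final Vowel Lowering: [kebutobfi] → [kebutobfe]
(2) Stop Lenition: [kebutobfe] → [kevutobfe]
(3) Velar Palatalization: [kevutobfe] → [tevutobfe]

[tevutobfe]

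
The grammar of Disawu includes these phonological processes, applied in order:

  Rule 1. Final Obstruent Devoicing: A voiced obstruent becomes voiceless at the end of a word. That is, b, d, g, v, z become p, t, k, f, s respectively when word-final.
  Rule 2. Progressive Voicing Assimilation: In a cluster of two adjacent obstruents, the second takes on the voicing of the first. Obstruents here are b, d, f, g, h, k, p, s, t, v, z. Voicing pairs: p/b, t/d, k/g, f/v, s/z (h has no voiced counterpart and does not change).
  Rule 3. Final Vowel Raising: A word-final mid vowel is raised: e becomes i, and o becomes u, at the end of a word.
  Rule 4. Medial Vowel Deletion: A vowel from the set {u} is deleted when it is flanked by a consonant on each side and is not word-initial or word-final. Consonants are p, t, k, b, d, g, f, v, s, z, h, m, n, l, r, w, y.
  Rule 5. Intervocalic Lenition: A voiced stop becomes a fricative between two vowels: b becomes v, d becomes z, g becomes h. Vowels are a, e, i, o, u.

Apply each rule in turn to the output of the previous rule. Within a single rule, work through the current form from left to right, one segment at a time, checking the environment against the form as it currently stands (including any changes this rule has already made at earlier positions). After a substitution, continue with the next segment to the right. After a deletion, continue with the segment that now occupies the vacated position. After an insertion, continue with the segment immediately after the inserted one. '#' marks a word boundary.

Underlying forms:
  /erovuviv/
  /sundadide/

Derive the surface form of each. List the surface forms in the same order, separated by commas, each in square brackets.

/erovuviv/:
  Rule 1 Final Obstruent Devoicing: [erovuviv] → [erovuvif]
  Rule 2 Progressive Voicing Assimilation: no change — [erovuvif]
  Rule 3 Final Vowel Raising: no change — [erovuvif]
  Rule 4 Medial Vowel Deletion: [erovuvif] → [erovvif]
  Rule 5 Intervocalic Lenition: no change — [erovvif]
/sundadide/:
  Rule 1 Final Obstruent Devoicing: no change — [sundadide]
  Rule 2 Progressive Voicing Assimilation: no change — [sundadide]
  Rule 3 Final Vowel Raising: [sundadide] → [sundadidi]
  Rule 4 Medial Vowel Deletion: [sundadidi] → [sndadidi]
  Rule 5 Intervocalic Lenition: [sndadidi] → [sndazizi]

[erovvif], [sndazizi]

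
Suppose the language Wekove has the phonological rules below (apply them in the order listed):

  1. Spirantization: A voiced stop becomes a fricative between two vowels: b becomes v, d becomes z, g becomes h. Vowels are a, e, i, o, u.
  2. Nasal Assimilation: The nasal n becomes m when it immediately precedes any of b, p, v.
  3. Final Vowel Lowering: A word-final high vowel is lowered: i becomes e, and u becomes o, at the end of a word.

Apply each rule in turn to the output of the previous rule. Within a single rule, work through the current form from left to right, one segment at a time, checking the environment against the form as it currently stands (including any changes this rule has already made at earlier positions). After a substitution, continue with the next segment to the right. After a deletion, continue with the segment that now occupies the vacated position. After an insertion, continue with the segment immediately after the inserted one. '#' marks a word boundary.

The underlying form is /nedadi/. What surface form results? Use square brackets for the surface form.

[nezaze]

1 Spirantization: [nedadi] → [nezazi]
2 Nasal Assimilation: no change — [nezazi]
3 Final Vowel Lowering: [nezazi] → [nezaze]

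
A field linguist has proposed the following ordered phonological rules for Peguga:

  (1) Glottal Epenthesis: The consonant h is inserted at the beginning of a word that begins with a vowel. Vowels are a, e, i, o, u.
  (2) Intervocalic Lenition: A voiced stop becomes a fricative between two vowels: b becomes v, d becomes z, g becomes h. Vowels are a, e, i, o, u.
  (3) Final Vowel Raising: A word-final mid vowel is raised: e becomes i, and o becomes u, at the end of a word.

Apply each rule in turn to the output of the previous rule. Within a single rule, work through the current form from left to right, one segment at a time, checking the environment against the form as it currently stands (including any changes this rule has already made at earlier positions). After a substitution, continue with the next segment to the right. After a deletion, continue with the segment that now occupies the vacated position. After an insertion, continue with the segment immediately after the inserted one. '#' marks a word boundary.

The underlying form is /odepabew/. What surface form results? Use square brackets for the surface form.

(1) Glottal Epenthesis: [odepabew] → [hodepabew]
(2) Intervocalic Lenition: [hodepabew] → [hozepavew]
(3) Final Vowel Raising: no change — [hozepavew]

[hozepavew]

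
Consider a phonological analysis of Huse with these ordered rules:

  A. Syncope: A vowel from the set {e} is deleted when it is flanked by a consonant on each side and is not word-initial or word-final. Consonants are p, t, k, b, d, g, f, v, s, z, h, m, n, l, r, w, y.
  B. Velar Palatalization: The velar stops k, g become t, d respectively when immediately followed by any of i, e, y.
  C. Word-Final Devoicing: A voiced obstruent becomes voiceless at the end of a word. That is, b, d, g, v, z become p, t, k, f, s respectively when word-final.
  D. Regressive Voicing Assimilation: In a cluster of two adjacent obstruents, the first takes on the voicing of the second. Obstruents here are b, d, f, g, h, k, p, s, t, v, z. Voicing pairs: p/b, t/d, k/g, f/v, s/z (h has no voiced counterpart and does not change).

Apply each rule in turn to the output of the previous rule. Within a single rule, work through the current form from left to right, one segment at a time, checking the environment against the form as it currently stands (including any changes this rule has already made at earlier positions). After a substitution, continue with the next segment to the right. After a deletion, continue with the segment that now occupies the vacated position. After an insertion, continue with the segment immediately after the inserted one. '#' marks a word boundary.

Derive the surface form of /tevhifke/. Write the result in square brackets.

[dfhifte]

A Syncope: [tevhifke] → [tvhifke]
B Velar Palatalization: [tvhifke] → [tvhifte]
C Word-Final Devoicing: no change — [tvhifte]
D Regressive Voicing Assimilation: [tvhifte] → [dfhifte]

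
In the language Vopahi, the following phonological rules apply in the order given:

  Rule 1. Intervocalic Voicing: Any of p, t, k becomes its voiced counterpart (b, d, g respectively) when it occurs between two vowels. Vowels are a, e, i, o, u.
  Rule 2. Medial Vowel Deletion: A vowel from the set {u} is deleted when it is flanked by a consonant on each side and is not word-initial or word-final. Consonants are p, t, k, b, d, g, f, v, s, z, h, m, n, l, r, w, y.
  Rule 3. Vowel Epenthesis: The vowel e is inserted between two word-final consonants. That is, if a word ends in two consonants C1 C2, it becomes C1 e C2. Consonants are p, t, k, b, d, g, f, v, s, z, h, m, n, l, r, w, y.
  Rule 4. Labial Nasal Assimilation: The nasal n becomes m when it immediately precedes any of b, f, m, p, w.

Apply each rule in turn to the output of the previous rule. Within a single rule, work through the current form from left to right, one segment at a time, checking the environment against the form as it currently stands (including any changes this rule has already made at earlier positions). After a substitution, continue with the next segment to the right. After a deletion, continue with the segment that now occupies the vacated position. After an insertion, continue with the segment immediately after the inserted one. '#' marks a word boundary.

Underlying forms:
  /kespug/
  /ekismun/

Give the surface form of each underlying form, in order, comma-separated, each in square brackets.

[kespeg], [egismen]

/kespug/:
  Rule 1 Intervocalic Voicing: no change — [kespug]
  Rule 2 Medial Vowel Deletion: [kespug] → [kespg]
  Rule 3 Vowel Epenthesis: [kespg] → [kespeg]
  Rule 4 Labial Nasal Assimilation: no change — [kespeg]
/ekismun/:
  Rule 1 Intervocalic Voicing: [ekismun] → [egismun]
  Rule 2 Medial Vowel Deletion: [egismun] → [egismn]
  Rule 3 Vowel Epenthesis: [egismn] → [egismen]
  Rule 4 Labial Nasal Assimilation: no change — [egismen]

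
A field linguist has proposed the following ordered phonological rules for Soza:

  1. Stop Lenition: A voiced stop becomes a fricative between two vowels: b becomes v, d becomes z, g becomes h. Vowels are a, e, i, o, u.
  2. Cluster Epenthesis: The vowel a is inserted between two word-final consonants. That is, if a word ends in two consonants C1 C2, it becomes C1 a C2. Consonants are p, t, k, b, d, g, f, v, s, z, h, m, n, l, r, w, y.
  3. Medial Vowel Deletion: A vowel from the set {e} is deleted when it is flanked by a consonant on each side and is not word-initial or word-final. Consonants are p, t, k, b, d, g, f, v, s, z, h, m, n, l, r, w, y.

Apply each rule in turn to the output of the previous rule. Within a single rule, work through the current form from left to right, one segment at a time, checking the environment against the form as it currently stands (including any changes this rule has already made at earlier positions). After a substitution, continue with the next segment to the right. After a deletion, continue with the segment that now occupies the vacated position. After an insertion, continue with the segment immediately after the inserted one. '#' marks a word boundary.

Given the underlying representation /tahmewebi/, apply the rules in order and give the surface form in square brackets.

1 Stop Lenition: [tahmewebi] → [tahmewevi]
2 Cluster Epenthesis: no change — [tahmewevi]
3 Medial Vowel Deletion: [tahmewevi] → [tahmwvi]

[tahmwvi]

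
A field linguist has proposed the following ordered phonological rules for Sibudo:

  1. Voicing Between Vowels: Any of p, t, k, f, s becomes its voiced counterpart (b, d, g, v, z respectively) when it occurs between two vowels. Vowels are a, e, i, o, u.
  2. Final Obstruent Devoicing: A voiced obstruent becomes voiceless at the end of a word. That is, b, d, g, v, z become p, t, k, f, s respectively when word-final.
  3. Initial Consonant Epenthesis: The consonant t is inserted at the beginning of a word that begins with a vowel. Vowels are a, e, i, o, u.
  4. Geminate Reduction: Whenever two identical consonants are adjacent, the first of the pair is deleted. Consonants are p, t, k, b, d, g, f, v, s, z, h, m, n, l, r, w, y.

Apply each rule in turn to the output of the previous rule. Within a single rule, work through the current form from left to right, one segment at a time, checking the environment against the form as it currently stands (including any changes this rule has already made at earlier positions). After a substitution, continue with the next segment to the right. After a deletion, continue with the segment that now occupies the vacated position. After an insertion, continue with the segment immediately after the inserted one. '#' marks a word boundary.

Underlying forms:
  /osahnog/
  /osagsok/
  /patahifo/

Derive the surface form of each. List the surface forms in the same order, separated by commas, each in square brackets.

[tozahnok], [tozagsok], [padahivo]

/osahnog/:
  1 Voicing Between Vowels: [osahnog] → [ozahnog]
  2 Final Obstruent Devoicing: [ozahnog] → [ozahnok]
  3 Initial Consonant Epenthesis: [ozahnok] → [tozahnok]
  4 Geminate Reduction: no change — [tozahnok]
/osagsok/:
  1 Voicing Between Vowels: [osagsok] → [ozagsok]
  2 Final Obstruent Devoicing: no change — [ozagsok]
  3 Initial Consonant Epenthesis: [ozagsok] → [tozagsok]
  4 Geminate Reduction: no change — [tozagsok]
/patahifo/:
  1 Voicing Between Vowels: [patahifo] → [padahivo]
  2 Final Obstruent Devoicing: no change — [padahivo]
  3 Initial Consonant Epenthesis: no change — [padahivo]
  4 Geminate Reduction: no change — [padahivo]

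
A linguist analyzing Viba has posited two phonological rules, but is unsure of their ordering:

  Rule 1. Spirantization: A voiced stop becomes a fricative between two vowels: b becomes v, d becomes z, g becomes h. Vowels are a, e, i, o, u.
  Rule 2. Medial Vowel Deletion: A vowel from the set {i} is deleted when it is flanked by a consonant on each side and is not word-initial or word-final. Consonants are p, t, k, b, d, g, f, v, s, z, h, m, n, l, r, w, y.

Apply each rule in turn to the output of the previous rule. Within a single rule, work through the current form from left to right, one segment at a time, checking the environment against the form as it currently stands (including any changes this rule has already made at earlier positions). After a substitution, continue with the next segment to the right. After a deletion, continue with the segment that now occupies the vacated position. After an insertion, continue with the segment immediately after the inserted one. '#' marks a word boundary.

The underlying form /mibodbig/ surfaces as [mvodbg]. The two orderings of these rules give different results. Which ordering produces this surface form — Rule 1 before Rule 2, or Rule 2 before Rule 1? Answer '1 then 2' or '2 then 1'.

Order 1 then 2:
  1 Spirantization: [mibodbig] → [mivodbig]
  2 Medial Vowel Deletion: [mivodbig] → [mvodbg]
  result: [mvodbg]
Order 2 then 1:
  2 Medial Vowel Deletion: [mibodbig] → [mbodbg]
  1 Spirantization: no change — [mbodbg]
  result: [mbodbg]

1 then 2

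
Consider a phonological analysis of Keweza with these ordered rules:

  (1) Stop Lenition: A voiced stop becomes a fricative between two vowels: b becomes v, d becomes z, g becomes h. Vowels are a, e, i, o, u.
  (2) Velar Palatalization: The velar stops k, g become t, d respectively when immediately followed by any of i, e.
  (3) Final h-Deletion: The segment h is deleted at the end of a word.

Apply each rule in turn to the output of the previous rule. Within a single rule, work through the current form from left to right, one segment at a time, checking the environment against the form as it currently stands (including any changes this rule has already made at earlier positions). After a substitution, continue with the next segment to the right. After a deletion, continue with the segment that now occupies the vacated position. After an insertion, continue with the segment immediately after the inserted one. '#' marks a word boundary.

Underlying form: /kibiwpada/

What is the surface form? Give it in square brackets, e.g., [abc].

(1) Stop Lenition: [kibiwpada] → [kiviwpaza]
(2) Velar Palatalization: [kiviwpaza] → [tiviwpaza]
(3) Final h-Deletion: no change — [tiviwpaza]

[tiviwpaza]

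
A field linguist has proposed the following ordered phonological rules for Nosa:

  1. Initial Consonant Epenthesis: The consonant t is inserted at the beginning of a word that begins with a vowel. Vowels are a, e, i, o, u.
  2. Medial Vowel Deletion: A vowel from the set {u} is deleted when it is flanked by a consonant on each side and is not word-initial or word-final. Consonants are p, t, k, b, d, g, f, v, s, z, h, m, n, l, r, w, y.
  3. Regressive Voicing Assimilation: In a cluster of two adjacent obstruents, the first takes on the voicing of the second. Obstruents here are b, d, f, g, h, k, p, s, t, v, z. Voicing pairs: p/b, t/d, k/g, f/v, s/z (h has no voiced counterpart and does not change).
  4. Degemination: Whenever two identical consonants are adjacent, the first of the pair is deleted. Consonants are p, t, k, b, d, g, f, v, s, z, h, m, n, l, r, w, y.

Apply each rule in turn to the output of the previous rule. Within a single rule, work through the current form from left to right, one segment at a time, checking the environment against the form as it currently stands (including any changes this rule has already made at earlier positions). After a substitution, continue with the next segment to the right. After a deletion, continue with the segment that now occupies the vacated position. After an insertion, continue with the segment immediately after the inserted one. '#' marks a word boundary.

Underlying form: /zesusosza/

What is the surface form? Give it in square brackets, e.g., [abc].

1 Initial Consonant Epenthesis: no change — [zesusosza]
2 Medial Vowel Deletion: [zesusosza] → [zessosza]
3 Regressive Voicing Assimilation: [zessosza] → [zessozza]
4 Degemination: [zessozza] → [zesoza]

[zesoza]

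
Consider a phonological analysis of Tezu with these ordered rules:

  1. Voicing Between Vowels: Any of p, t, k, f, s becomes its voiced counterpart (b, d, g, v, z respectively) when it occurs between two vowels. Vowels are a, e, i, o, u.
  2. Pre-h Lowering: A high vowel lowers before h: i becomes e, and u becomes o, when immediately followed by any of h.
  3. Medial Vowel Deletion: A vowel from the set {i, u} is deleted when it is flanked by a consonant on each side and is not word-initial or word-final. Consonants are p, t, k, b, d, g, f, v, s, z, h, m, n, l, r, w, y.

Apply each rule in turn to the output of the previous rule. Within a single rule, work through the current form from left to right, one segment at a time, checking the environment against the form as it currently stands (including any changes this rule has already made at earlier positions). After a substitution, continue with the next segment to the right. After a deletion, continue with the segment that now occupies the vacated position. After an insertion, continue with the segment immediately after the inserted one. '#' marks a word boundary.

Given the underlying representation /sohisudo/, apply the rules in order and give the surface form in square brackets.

1 Voicing Between Vowels: [sohisudo] → [sohizudo]
2 Pre-h Lowering: no change — [sohizudo]
3 Medial Vowel Deletion: [sohizudo] → [sohzdo]

[sohzdo]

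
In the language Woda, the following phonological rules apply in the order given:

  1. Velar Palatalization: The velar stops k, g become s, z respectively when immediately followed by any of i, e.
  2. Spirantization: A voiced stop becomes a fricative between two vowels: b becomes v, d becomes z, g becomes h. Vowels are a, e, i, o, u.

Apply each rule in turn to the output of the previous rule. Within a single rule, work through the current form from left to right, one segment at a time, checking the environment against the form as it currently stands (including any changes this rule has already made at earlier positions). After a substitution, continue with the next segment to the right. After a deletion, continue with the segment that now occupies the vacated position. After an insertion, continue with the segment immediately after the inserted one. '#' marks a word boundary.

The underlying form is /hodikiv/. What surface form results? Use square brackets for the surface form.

1 Velar Palatalization: [hodikiv] → [hodisiv]
2 Spirantization: [hodisiv] → [hozisiv]

[hozisiv]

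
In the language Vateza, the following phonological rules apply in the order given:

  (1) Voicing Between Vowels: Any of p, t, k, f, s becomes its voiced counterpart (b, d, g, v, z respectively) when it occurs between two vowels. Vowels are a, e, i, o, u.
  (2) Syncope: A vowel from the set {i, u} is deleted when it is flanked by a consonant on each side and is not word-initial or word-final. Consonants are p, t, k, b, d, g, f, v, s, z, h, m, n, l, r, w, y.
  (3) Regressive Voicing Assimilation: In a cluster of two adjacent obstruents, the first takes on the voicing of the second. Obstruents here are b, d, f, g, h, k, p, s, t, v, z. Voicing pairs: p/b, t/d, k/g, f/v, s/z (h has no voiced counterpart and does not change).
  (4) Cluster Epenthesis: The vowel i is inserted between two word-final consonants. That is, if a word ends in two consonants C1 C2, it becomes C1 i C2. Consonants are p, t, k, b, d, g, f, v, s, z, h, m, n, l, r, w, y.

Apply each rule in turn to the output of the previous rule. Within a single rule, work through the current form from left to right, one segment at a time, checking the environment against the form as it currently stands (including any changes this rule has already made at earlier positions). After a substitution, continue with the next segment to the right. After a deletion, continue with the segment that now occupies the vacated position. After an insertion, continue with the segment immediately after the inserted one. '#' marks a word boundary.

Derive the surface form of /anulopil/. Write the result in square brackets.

(1) Voicing Between Vowels: [anulopil] → [anulobil]
(2) Syncope: [anulobil] → [anlobl]
(3) Regressive Voicing Assimilation: no change — [anlobl]
(4) Cluster Epenthesis: [anlobl] → [anlobil]

[anlobil]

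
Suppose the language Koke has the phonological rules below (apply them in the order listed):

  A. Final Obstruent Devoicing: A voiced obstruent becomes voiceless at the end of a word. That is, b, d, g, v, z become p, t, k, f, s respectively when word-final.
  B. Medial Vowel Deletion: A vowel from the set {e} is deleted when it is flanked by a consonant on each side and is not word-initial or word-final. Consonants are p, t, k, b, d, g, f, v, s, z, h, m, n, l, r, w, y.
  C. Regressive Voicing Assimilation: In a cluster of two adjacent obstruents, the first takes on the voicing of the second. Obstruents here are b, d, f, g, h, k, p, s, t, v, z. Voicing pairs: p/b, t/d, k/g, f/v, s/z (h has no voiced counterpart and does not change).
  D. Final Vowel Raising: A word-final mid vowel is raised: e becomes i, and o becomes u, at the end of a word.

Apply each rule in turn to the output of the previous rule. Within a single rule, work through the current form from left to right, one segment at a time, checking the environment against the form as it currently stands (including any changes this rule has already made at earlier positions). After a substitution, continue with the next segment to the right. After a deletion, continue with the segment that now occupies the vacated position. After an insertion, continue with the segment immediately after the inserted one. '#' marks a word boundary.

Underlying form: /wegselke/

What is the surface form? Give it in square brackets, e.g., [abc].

[wkslki]

A Final Obstruent Devoicing: no change — [wegselke]
B Medial Vowel Deletion: [wegselke] → [wgslke]
C Regressive Voicing Assimilation: [wgslke] → [wkslke]
D Final Vowel Raising: [wkslke] → [wkslki]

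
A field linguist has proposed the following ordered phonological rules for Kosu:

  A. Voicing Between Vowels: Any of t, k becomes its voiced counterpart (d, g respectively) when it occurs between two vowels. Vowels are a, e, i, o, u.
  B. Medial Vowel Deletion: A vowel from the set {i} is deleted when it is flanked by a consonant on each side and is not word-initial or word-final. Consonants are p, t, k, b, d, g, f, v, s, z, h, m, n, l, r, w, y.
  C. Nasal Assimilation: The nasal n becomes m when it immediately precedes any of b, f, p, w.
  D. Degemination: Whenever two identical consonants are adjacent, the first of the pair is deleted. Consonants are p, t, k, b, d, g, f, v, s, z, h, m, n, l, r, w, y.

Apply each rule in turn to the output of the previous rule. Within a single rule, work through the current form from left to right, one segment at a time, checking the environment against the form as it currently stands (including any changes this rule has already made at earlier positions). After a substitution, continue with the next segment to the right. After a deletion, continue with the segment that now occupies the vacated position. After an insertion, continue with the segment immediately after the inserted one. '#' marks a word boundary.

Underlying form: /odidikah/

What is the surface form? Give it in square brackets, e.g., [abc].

A Voicing Between Vowels: [odidikah] → [odidigah]
B Medial Vowel Deletion: [odidigah] → [oddgah]
C Nasal Assimilation: no change — [oddgah]
D Degemination: [oddgah] → [odgah]

[odgah]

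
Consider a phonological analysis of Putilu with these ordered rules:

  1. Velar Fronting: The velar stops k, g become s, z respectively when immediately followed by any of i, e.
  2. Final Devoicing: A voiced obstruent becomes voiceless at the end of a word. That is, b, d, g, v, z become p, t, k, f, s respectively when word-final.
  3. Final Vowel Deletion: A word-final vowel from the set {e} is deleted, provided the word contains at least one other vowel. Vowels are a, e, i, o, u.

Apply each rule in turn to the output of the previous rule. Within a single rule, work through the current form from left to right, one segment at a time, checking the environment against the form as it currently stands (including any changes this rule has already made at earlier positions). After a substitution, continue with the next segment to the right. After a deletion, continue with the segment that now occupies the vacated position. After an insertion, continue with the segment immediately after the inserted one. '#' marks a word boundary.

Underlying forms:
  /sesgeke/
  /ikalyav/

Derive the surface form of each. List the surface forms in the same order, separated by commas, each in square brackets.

[seszes], [ikalyaf]

/sesgeke/:
  1 Velar Fronting: [sesgeke] → [seszese]
  2 Final Devoicing: no change — [seszese]
  3 Final Vowel Deletion: [seszese] → [seszes]
/ikalyav/:
  1 Velar Fronting: no change — [ikalyav]
  2 Final Devoicing: [ikalyav] → [ikalyaf]
  3 Final Vowel Deletion: no change — [ikalyaf]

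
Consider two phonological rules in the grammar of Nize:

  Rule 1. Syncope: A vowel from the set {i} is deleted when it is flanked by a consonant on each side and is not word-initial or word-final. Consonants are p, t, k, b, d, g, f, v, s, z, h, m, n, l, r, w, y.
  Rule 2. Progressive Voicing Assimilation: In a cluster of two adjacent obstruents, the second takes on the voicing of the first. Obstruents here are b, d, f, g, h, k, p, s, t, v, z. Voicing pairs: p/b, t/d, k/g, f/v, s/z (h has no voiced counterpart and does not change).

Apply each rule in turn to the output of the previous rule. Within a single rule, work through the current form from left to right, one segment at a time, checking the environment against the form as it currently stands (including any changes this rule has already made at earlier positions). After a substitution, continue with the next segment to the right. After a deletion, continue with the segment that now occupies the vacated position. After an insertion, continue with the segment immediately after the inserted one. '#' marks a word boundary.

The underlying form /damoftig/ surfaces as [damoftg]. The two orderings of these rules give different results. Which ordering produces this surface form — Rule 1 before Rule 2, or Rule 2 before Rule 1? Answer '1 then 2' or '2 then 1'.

2 then 1

Order 1 then 2:
  1 Syncope: [damoftig] → [damoftg]
  2 Progressive Voicing Assimilation: [damoftg] → [damoftk]
  result: [damoftk]
Order 2 then 1:
  2 Progressive Voicing Assimilation: no change — [damoftig]
  1 Syncope: [damoftig] → [damoftg]
  result: [damoftg]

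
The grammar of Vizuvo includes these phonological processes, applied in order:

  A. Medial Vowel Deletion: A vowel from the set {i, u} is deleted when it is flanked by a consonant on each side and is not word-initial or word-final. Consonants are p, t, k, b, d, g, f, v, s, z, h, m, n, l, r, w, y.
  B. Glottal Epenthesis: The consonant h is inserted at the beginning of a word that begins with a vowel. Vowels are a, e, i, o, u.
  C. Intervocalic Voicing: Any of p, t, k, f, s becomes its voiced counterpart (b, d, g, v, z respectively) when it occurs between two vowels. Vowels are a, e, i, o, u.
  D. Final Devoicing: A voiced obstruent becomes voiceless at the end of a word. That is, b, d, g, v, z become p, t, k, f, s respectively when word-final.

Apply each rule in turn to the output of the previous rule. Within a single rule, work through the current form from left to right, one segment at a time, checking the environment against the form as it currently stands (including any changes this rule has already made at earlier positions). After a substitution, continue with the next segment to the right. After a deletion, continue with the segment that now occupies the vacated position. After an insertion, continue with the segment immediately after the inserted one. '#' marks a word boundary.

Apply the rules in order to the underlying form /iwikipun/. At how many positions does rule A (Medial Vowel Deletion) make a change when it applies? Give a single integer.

A Medial Vowel Deletion: [iwikipun] → [iwkpn]
B Glottal Epenthesis: [iwkpn] → [hiwkpn]
C Intervocalic Voicing: no change — [hiwkpn]
D Final Devoicing: no change — [hiwkpn]
Rule A changed 3 position(s).

3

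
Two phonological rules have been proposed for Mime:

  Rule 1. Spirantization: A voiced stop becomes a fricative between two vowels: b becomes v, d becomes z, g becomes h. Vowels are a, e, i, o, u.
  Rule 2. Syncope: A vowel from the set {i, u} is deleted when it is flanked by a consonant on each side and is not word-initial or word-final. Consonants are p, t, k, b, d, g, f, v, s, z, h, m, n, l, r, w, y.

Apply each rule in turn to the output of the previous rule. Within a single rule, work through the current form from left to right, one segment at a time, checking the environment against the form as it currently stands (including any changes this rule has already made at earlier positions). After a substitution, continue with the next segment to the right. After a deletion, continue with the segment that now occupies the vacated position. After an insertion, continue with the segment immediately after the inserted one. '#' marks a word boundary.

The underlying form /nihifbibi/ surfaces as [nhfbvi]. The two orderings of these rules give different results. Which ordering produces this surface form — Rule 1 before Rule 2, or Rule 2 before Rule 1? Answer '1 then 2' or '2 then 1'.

1 then 2

Order 1 then 2:
  1 Spirantization: [nihifbibi] → [nihifbivi]
  2 Syncope: [nihifbivi] → [nhfbvi]
  result: [nhfbvi]
Order 2 then 1:
  2 Syncope: [nihifbibi] → [nhfbbi]
  1 Spirantization: no change — [nhfbbi]
  result: [nhfbbi]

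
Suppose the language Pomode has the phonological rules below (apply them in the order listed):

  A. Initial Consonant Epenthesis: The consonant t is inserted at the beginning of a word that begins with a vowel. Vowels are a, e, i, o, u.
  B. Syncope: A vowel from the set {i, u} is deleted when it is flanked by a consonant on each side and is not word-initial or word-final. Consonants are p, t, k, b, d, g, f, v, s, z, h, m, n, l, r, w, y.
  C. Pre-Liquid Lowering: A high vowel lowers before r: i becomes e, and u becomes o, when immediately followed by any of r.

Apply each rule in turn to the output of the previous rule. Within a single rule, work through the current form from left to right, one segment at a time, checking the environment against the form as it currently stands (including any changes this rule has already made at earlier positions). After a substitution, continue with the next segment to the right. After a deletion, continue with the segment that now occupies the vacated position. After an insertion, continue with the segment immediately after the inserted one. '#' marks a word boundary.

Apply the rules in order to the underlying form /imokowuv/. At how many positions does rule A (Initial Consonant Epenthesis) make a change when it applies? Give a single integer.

1

A Initial Consonant Epenthesis: [imokowuv] → [timokowuv]
B Syncope: [timokowuv] → [tmokowv]
C Pre-Liquid Lowering: no change — [tmokowv]
Rule A changed 1 position(s).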